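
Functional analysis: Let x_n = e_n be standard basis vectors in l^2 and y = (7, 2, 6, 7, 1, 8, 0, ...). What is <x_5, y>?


x_5 = e_5 is the standard basis vector with 1 in position 5.
<x_5, y> = y_5 = 1
As n -> infinity, <x_n, y> -> 0, confirming weak convergence of (x_n) to 0.

1


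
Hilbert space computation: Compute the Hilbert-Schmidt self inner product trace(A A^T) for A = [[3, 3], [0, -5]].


trace(A * A^T) = sum of squares of all entries
= 3^2 + 3^2 + 0^2 + (-5)^2
= 9 + 9 + 0 + 25
= 43

43


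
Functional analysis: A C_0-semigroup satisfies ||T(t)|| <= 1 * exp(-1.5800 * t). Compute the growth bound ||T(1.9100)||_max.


||T(1.9100)|| <= 1 * exp(-1.5800 * 1.9100)
= 1 * exp(-3.0178)
= 1 * 0.0489
= 0.0489

0.0489


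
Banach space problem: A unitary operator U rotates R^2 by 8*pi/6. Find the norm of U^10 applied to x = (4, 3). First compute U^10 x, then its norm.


U is a rotation by theta = 8*pi/6
U^10 = rotation by 10*theta = 80*pi/6 = 8*pi/6 (mod 2*pi)
cos(8*pi/6) = -0.5000, sin(8*pi/6) = -0.8660
U^10 x = (-0.5000 * 4 - -0.8660 * 3, -0.8660 * 4 + -0.5000 * 3)
= (0.5981, -4.9641)
||U^10 x|| = sqrt(0.5981^2 + (-4.9641)^2) = sqrt(25.0000) = 5.0000

5.0000


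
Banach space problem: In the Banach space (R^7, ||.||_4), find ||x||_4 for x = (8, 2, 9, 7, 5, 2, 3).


The l^4 norm = (sum |x_i|^4)^(1/4)
Sum of 4th powers = 4096 + 16 + 6561 + 2401 + 625 + 16 + 81 = 13796
||x||_4 = (13796)^(1/4) = 10.8377

10.8377


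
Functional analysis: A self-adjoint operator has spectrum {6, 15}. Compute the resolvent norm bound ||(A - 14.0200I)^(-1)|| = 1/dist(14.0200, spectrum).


dist(14.0200, {6, 15}) = min(|14.0200 - 6|, |14.0200 - 15|)
= min(8.0200, 0.9800) = 0.9800
Resolvent bound = 1/0.9800 = 1.0204

1.0204


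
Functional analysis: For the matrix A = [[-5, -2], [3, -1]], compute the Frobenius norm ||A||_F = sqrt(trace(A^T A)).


||A||_F^2 = sum a_ij^2
= (-5)^2 + (-2)^2 + 3^2 + (-1)^2
= 25 + 4 + 9 + 1 = 39
||A||_F = sqrt(39) = 6.2450

6.2450


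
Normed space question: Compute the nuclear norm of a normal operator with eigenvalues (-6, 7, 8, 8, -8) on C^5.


For a normal operator, singular values equal |eigenvalues|.
Trace norm = sum |lambda_i| = 6 + 7 + 8 + 8 + 8
= 37

37


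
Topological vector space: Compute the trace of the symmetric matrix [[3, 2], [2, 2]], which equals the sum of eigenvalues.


For a self-adjoint (symmetric) matrix, the eigenvalues are real.
The sum of eigenvalues equals the trace of the matrix.
trace = 3 + 2 = 5

5


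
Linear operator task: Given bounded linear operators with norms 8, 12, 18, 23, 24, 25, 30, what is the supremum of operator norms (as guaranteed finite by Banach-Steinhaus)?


By the Uniform Boundedness Principle, the supremum of norms is finite.
sup_k ||T_k|| = max(8, 12, 18, 23, 24, 25, 30) = 30

30


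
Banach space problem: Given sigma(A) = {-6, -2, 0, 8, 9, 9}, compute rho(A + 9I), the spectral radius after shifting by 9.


Spectrum of A + 9I = {3, 7, 9, 17, 18, 18}
Spectral radius = max |lambda| over the shifted spectrum
= max(3, 7, 9, 17, 18, 18) = 18

18


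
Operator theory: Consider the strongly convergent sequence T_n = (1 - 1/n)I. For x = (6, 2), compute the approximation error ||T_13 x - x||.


T_13 x - x = (1 - 1/13)x - x = -x/13
||x|| = sqrt(40) = 6.3246
||T_13 x - x|| = ||x||/13 = 6.3246/13 = 0.4865

0.4865


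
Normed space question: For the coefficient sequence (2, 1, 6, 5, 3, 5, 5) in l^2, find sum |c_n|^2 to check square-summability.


sum |c_n|^2 = 2^2 + 1^2 + 6^2 + 5^2 + 3^2 + 5^2 + 5^2
= 4 + 1 + 36 + 25 + 9 + 25 + 25
= 125

125


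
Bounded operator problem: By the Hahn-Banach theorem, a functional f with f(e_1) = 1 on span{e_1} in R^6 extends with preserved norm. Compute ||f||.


The norm of f is given by ||f|| = sup_{||x||=1} |f(x)|.
On span{e_1}, ||e_1|| = 1, so ||f|| = |f(e_1)| / ||e_1||
= |1| / 1 = 1.0000

1.0000


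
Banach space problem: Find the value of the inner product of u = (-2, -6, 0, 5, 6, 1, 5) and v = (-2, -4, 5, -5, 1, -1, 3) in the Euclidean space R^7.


Computing the standard inner product <u, v> = sum u_i * v_i
= -2*-2 + -6*-4 + 0*5 + 5*-5 + 6*1 + 1*-1 + 5*3
= 4 + 24 + 0 + -25 + 6 + -1 + 15
= 23

23


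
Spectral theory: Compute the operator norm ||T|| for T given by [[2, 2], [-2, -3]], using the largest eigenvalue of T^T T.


A^T A = [[8, 10], [10, 13]]
trace(A^T A) = 21, det(A^T A) = 4
discriminant = 21^2 - 4*4 = 425
Largest eigenvalue of A^T A = (trace + sqrt(disc))/2 = 20.8078
||T|| = sqrt(20.8078) = 4.5616

4.5616


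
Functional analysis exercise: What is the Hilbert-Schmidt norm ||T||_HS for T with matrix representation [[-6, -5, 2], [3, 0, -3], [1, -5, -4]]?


The Hilbert-Schmidt norm is sqrt(sum of squares of all entries).
Sum of squares = (-6)^2 + (-5)^2 + 2^2 + 3^2 + 0^2 + (-3)^2 + 1^2 + (-5)^2 + (-4)^2
= 36 + 25 + 4 + 9 + 0 + 9 + 1 + 25 + 16 = 125
||T||_HS = sqrt(125) = 11.1803

11.1803


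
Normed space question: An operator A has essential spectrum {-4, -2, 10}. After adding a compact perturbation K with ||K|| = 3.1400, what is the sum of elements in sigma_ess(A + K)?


By Weyl's theorem, the essential spectrum is invariant under compact perturbations.
sigma_ess(A + K) = sigma_ess(A) = {-4, -2, 10}
Sum = -4 + -2 + 10 = 4

4


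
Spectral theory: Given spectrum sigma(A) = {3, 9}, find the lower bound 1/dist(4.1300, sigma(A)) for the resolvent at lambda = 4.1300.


dist(4.1300, {3, 9}) = min(|4.1300 - 3|, |4.1300 - 9|)
= min(1.1300, 4.8700) = 1.1300
Resolvent bound = 1/1.1300 = 0.8850

0.8850


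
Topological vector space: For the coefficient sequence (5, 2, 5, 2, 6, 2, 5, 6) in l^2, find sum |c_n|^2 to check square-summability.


sum |c_n|^2 = 5^2 + 2^2 + 5^2 + 2^2 + 6^2 + 2^2 + 5^2 + 6^2
= 25 + 4 + 25 + 4 + 36 + 4 + 25 + 36
= 159

159


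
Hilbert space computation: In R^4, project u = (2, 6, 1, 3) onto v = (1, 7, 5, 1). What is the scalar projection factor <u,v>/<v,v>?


Computing <u,v> = 2*1 + 6*7 + 1*5 + 3*1 = 52
Computing <v,v> = 1^2 + 7^2 + 5^2 + 1^2 = 76
Projection coefficient = 52/76 = 0.6842

0.6842


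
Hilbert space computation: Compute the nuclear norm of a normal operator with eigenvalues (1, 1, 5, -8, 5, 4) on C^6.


For a normal operator, singular values equal |eigenvalues|.
Trace norm = sum |lambda_i| = 1 + 1 + 5 + 8 + 5 + 4
= 24

24


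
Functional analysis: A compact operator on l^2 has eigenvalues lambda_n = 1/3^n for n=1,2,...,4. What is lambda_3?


The eigenvalue formula gives lambda_3 = 1/3^3
= 1/27
= 0.0370

0.0370


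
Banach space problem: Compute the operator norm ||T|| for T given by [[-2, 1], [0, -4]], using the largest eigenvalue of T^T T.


A^T A = [[4, -2], [-2, 17]]
trace(A^T A) = 21, det(A^T A) = 64
discriminant = 21^2 - 4*64 = 185
Largest eigenvalue of A^T A = (trace + sqrt(disc))/2 = 17.3007
||T|| = sqrt(17.3007) = 4.1594

4.1594


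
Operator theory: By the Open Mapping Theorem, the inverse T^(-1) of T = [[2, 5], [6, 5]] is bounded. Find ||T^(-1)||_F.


det(T) = 2*5 - 5*6 = -20
T^(-1) = (1/-20) * [[5, -5], [-6, 2]] = [[-0.2500, 0.2500], [0.3000, -0.1000]]
||T^(-1)||_F^2 = (-0.2500)^2 + 0.2500^2 + 0.3000^2 + (-0.1000)^2 = 0.2250
||T^(-1)||_F = sqrt(0.2250) = 0.4743

0.4743


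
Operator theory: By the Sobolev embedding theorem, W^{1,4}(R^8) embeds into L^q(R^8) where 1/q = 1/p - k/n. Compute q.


Using the Sobolev embedding formula: 1/q = 1/p - k/n
1/q = 1/4 - 1/8 = 1/8
q = 1/(1/8) = 8

8.0000


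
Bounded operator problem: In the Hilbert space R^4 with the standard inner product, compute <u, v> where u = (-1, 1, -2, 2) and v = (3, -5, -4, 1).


Computing the standard inner product <u, v> = sum u_i * v_i
= -1*3 + 1*-5 + -2*-4 + 2*1
= -3 + -5 + 8 + 2
= 2

2


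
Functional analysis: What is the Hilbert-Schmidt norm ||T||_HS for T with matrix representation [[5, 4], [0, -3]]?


The Hilbert-Schmidt norm is sqrt(sum of squares of all entries).
Sum of squares = 5^2 + 4^2 + 0^2 + (-3)^2
= 25 + 16 + 0 + 9 = 50
||T||_HS = sqrt(50) = 7.0711

7.0711


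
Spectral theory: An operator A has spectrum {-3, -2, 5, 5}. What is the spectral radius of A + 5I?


Spectrum of A + 5I = {2, 3, 10, 10}
Spectral radius = max |lambda| over the shifted spectrum
= max(2, 3, 10, 10) = 10

10


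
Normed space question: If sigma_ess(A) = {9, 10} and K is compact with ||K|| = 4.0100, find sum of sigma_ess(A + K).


By Weyl's theorem, the essential spectrum is invariant under compact perturbations.
sigma_ess(A + K) = sigma_ess(A) = {9, 10}
Sum = 9 + 10 = 19

19


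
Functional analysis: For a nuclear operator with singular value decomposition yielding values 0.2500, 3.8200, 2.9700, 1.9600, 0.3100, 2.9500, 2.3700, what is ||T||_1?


The nuclear norm is the sum of all singular values.
||T||_1 = 0.2500 + 3.8200 + 2.9700 + 1.9600 + 0.3100 + 2.9500 + 2.3700
= 14.6300

14.6300


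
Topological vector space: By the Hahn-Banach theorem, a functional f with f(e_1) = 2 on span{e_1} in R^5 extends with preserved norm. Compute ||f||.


The norm of f is given by ||f|| = sup_{||x||=1} |f(x)|.
On span{e_1}, ||e_1|| = 1, so ||f|| = |f(e_1)| / ||e_1||
= |2| / 1 = 2.0000

2.0000


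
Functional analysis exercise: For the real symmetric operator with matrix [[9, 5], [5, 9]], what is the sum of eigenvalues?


For a self-adjoint (symmetric) matrix, the eigenvalues are real.
The sum of eigenvalues equals the trace of the matrix.
trace = 9 + 9 = 18

18


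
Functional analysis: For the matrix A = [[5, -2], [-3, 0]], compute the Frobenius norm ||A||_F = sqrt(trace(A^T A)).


||A||_F^2 = sum a_ij^2
= 5^2 + (-2)^2 + (-3)^2 + 0^2
= 25 + 4 + 9 + 0 = 38
||A||_F = sqrt(38) = 6.1644

6.1644


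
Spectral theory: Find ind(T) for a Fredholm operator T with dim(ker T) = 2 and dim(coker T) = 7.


The Fredholm index is defined as ind(T) = dim(ker T) - dim(coker T)
= 2 - 7
= -5

-5


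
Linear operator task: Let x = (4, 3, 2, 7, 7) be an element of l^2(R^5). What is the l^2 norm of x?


The l^2 norm = (sum |x_i|^2)^(1/2)
Sum of 2th powers = 16 + 9 + 4 + 49 + 49 = 127
||x||_2 = (127)^(1/2) = 11.2694

11.2694


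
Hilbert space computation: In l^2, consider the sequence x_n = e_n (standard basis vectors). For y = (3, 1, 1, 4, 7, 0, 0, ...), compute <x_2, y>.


x_2 = e_2 is the standard basis vector with 1 in position 2.
<x_2, y> = y_2 = 1
As n -> infinity, <x_n, y> -> 0, confirming weak convergence of (x_n) to 0.

1


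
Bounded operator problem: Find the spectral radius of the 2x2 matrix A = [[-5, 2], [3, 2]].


For a 2x2 matrix, eigenvalues satisfy lambda^2 - (trace)*lambda + det = 0
trace = -5 + 2 = -3
det = -5*2 - 2*3 = -16
discriminant = (-3)^2 - 4*(-16) = 73
spectral radius = max |eigenvalue| = 5.7720

5.7720


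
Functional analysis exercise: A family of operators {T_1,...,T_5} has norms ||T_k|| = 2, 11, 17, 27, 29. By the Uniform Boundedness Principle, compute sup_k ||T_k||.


By the Uniform Boundedness Principle, the supremum of norms is finite.
sup_k ||T_k|| = max(2, 11, 17, 27, 29) = 29

29


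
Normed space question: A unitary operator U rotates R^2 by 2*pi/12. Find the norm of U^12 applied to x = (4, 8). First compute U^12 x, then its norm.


U is a rotation by theta = 2*pi/12
U^12 = rotation by 12*theta = 24*pi/12 = 0*pi/12 (mod 2*pi)
cos(0*pi/12) = 1.0000, sin(0*pi/12) = 0.0000
U^12 x = (1.0000 * 4 - 0.0000 * 8, 0.0000 * 4 + 1.0000 * 8)
= (4.0000, 8.0000)
||U^12 x|| = sqrt(4.0000^2 + 8.0000^2) = sqrt(80.0000) = 8.9443

8.9443


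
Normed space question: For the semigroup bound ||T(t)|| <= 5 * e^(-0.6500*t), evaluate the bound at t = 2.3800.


||T(2.3800)|| <= 5 * exp(-0.6500 * 2.3800)
= 5 * exp(-1.5470)
= 5 * 0.2129
= 1.0644

1.0644


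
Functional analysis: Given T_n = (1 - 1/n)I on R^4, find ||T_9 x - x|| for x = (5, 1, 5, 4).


T_9 x - x = (1 - 1/9)x - x = -x/9
||x|| = sqrt(67) = 8.1854
||T_9 x - x|| = ||x||/9 = 8.1854/9 = 0.9095

0.9095


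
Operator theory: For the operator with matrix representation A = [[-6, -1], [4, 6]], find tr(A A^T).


trace(A * A^T) = sum of squares of all entries
= (-6)^2 + (-1)^2 + 4^2 + 6^2
= 36 + 1 + 16 + 36
= 89

89


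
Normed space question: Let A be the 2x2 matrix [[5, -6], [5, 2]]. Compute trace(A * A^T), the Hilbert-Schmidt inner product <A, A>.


trace(A * A^T) = sum of squares of all entries
= 5^2 + (-6)^2 + 5^2 + 2^2
= 25 + 36 + 25 + 4
= 90

90


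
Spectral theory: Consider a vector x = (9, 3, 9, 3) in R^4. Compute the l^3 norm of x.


The l^3 norm = (sum |x_i|^3)^(1/3)
Sum of 3th powers = 729 + 27 + 729 + 27 = 1512
||x||_3 = (1512)^(1/3) = 11.4776

11.4776


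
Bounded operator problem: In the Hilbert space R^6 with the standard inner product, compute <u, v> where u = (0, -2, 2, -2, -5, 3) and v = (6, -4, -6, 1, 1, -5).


Computing the standard inner product <u, v> = sum u_i * v_i
= 0*6 + -2*-4 + 2*-6 + -2*1 + -5*1 + 3*-5
= 0 + 8 + -12 + -2 + -5 + -15
= -26

-26


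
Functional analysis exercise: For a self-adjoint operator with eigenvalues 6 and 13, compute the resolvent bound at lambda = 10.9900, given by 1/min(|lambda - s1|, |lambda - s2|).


dist(10.9900, {6, 13}) = min(|10.9900 - 6|, |10.9900 - 13|)
= min(4.9900, 2.0100) = 2.0100
Resolvent bound = 1/2.0100 = 0.4975

0.4975


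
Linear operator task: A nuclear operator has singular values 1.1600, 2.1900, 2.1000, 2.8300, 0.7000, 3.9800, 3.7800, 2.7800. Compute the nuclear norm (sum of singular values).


The nuclear norm is the sum of all singular values.
||T||_1 = 1.1600 + 2.1900 + 2.1000 + 2.8300 + 0.7000 + 3.9800 + 3.7800 + 2.7800
= 19.5200

19.5200


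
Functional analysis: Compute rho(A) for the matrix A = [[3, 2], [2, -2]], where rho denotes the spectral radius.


For a 2x2 matrix, eigenvalues satisfy lambda^2 - (trace)*lambda + det = 0
trace = 3 + -2 = 1
det = 3*-2 - 2*2 = -10
discriminant = 1^2 - 4*(-10) = 41
spectral radius = max |eigenvalue| = 3.7016

3.7016


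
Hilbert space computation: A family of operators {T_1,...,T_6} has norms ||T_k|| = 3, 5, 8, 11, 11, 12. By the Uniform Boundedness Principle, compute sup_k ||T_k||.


By the Uniform Boundedness Principle, the supremum of norms is finite.
sup_k ||T_k|| = max(3, 5, 8, 11, 11, 12) = 12

12


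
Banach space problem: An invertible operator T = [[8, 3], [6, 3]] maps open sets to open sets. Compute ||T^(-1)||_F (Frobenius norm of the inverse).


det(T) = 8*3 - 3*6 = 6
T^(-1) = (1/6) * [[3, -3], [-6, 8]] = [[0.5000, -0.5000], [-1.0000, 1.3333]]
||T^(-1)||_F^2 = 0.5000^2 + (-0.5000)^2 + (-1.0000)^2 + 1.3333^2 = 3.2778
||T^(-1)||_F = sqrt(3.2778) = 1.8105

1.8105


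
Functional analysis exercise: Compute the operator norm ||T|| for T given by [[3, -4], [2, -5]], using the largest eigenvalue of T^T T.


A^T A = [[13, -22], [-22, 41]]
trace(A^T A) = 54, det(A^T A) = 49
discriminant = 54^2 - 4*49 = 2720
Largest eigenvalue of A^T A = (trace + sqrt(disc))/2 = 53.0768
||T|| = sqrt(53.0768) = 7.2854

7.2854


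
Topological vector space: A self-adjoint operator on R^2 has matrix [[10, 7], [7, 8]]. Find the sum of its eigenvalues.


For a self-adjoint (symmetric) matrix, the eigenvalues are real.
The sum of eigenvalues equals the trace of the matrix.
trace = 10 + 8 = 18

18


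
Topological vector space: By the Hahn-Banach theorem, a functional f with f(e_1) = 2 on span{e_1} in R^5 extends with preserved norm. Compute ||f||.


The norm of f is given by ||f|| = sup_{||x||=1} |f(x)|.
On span{e_1}, ||e_1|| = 1, so ||f|| = |f(e_1)| / ||e_1||
= |2| / 1 = 2.0000

2.0000


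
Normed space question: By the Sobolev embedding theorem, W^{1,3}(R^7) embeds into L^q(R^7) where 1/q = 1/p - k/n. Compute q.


Using the Sobolev embedding formula: 1/q = 1/p - k/n
1/q = 1/3 - 1/7 = 4/21
q = 1/(4/21) = 21/4 = 5.2500

5.2500


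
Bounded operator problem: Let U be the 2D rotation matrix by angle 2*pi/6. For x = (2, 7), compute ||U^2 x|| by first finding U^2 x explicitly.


U is a rotation by theta = 2*pi/6
U^2 = rotation by 2*theta = 4*pi/6
cos(4*pi/6) = -0.5000, sin(4*pi/6) = 0.8660
U^2 x = (-0.5000 * 2 - 0.8660 * 7, 0.8660 * 2 + -0.5000 * 7)
= (-7.0622, -1.7679)
||U^2 x|| = sqrt((-7.0622)^2 + (-1.7679)^2) = sqrt(53.0000) = 7.2801

7.2801


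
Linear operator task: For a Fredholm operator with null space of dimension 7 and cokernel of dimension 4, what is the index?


The Fredholm index is defined as ind(T) = dim(ker T) - dim(coker T)
= 7 - 4
= 3

3


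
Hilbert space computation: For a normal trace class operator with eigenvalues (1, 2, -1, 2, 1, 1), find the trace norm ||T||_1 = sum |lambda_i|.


For a normal operator, singular values equal |eigenvalues|.
Trace norm = sum |lambda_i| = 1 + 2 + 1 + 2 + 1 + 1
= 8

8


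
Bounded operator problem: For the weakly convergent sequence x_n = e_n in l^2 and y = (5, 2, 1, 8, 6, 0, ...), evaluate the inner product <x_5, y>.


x_5 = e_5 is the standard basis vector with 1 in position 5.
<x_5, y> = y_5 = 6
As n -> infinity, <x_n, y> -> 0, confirming weak convergence of (x_n) to 0.

6


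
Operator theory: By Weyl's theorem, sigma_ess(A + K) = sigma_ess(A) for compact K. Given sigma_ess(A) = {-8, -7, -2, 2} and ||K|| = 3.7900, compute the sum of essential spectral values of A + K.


By Weyl's theorem, the essential spectrum is invariant under compact perturbations.
sigma_ess(A + K) = sigma_ess(A) = {-8, -7, -2, 2}
Sum = -8 + -7 + -2 + 2 = -15

-15


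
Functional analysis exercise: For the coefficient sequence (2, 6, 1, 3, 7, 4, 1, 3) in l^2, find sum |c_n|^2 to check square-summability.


sum |c_n|^2 = 2^2 + 6^2 + 1^2 + 3^2 + 7^2 + 4^2 + 1^2 + 3^2
= 4 + 36 + 1 + 9 + 49 + 16 + 1 + 9
= 125

125


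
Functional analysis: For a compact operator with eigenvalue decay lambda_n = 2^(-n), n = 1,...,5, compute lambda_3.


The eigenvalue formula gives lambda_3 = 1/2^3
= 1/8
= 0.1250

0.1250


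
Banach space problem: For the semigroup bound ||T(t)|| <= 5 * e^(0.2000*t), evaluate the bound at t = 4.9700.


||T(4.9700)|| <= 5 * exp(0.2000 * 4.9700)
= 5 * exp(0.9940)
= 5 * 2.7020
= 13.5101

13.5101


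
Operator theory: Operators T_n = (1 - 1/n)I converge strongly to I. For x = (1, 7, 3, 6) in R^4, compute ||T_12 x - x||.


T_12 x - x = (1 - 1/12)x - x = -x/12
||x|| = sqrt(95) = 9.7468
||T_12 x - x|| = ||x||/12 = 9.7468/12 = 0.8122

0.8122


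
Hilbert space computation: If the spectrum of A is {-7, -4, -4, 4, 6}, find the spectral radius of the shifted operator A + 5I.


Spectrum of A + 5I = {-2, 1, 1, 9, 11}
Spectral radius = max |lambda| over the shifted spectrum
= max(2, 1, 1, 9, 11) = 11

11


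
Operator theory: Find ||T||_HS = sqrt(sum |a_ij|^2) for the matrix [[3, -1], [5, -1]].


The Hilbert-Schmidt norm is sqrt(sum of squares of all entries).
Sum of squares = 3^2 + (-1)^2 + 5^2 + (-1)^2
= 9 + 1 + 25 + 1 = 36
||T||_HS = sqrt(36) = 6.0000

6.0000


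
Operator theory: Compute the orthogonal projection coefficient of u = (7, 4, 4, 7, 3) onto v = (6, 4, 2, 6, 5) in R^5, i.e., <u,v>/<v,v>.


Computing <u,v> = 7*6 + 4*4 + 4*2 + 7*6 + 3*5 = 123
Computing <v,v> = 6^2 + 4^2 + 2^2 + 6^2 + 5^2 = 117
Projection coefficient = 123/117 = 1.0513

1.0513


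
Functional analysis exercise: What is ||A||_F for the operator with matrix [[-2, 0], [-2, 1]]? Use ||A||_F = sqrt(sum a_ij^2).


||A||_F^2 = sum a_ij^2
= (-2)^2 + 0^2 + (-2)^2 + 1^2
= 4 + 0 + 4 + 1 = 9
||A||_F = sqrt(9) = 3.0000

3.0000


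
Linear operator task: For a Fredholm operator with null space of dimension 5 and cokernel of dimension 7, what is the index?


The Fredholm index is defined as ind(T) = dim(ker T) - dim(coker T)
= 5 - 7
= -2

-2


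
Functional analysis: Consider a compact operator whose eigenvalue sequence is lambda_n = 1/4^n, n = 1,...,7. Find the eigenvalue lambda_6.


The eigenvalue formula gives lambda_6 = 1/4^6
= 1/4096
= 2.4414e-04

2.4414e-04


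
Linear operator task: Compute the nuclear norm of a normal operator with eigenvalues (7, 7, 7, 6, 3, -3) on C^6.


For a normal operator, singular values equal |eigenvalues|.
Trace norm = sum |lambda_i| = 7 + 7 + 7 + 6 + 3 + 3
= 33

33


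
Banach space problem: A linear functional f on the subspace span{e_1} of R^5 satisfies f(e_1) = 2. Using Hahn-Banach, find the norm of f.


The norm of f is given by ||f|| = sup_{||x||=1} |f(x)|.
On span{e_1}, ||e_1|| = 1, so ||f|| = |f(e_1)| / ||e_1||
= |2| / 1 = 2.0000

2.0000


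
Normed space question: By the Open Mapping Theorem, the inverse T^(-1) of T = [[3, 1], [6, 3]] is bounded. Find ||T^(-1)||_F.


det(T) = 3*3 - 1*6 = 3
T^(-1) = (1/3) * [[3, -1], [-6, 3]] = [[1.0000, -0.3333], [-2.0000, 1.0000]]
||T^(-1)||_F^2 = 1.0000^2 + (-0.3333)^2 + (-2.0000)^2 + 1.0000^2 = 6.1111
||T^(-1)||_F = sqrt(6.1111) = 2.4721

2.4721


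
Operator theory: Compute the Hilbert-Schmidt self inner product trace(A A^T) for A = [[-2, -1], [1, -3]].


trace(A * A^T) = sum of squares of all entries
= (-2)^2 + (-1)^2 + 1^2 + (-3)^2
= 4 + 1 + 1 + 9
= 15

15


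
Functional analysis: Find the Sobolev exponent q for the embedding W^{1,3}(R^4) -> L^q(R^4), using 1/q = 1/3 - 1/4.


Using the Sobolev embedding formula: 1/q = 1/p - k/n
1/q = 1/3 - 1/4 = 1/12
q = 1/(1/12) = 12

12.0000


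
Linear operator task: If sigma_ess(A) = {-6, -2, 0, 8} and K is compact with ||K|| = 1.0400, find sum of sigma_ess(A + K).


By Weyl's theorem, the essential spectrum is invariant under compact perturbations.
sigma_ess(A + K) = sigma_ess(A) = {-6, -2, 0, 8}
Sum = -6 + -2 + 0 + 8 = 0

0


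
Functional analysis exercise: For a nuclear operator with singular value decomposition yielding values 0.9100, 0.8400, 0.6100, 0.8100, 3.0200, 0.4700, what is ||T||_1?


The nuclear norm is the sum of all singular values.
||T||_1 = 0.9100 + 0.8400 + 0.6100 + 0.8100 + 3.0200 + 0.4700
= 6.6600

6.6600


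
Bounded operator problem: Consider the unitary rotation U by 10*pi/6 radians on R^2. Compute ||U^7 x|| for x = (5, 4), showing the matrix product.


U is a rotation by theta = 10*pi/6
U^7 = rotation by 7*theta = 70*pi/6 = 10*pi/6 (mod 2*pi)
cos(10*pi/6) = 0.5000, sin(10*pi/6) = -0.8660
U^7 x = (0.5000 * 5 - -0.8660 * 4, -0.8660 * 5 + 0.5000 * 4)
= (5.9641, -2.3301)
||U^7 x|| = sqrt(5.9641^2 + (-2.3301)^2) = sqrt(41.0000) = 6.4031

6.4031


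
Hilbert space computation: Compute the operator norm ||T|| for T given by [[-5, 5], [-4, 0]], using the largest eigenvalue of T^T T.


A^T A = [[41, -25], [-25, 25]]
trace(A^T A) = 66, det(A^T A) = 400
discriminant = 66^2 - 4*400 = 2756
Largest eigenvalue of A^T A = (trace + sqrt(disc))/2 = 59.2488
||T|| = sqrt(59.2488) = 7.6973

7.6973


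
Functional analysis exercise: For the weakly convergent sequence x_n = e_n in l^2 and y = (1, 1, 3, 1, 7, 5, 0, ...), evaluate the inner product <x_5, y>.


x_5 = e_5 is the standard basis vector with 1 in position 5.
<x_5, y> = y_5 = 7
As n -> infinity, <x_n, y> -> 0, confirming weak convergence of (x_n) to 0.

7


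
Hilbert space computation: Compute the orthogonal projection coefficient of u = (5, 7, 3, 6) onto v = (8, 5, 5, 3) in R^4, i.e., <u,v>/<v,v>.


Computing <u,v> = 5*8 + 7*5 + 3*5 + 6*3 = 108
Computing <v,v> = 8^2 + 5^2 + 5^2 + 3^2 = 123
Projection coefficient = 108/123 = 0.8780

0.8780


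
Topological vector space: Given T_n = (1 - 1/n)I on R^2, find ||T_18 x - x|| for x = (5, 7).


T_18 x - x = (1 - 1/18)x - x = -x/18
||x|| = sqrt(74) = 8.6023
||T_18 x - x|| = ||x||/18 = 8.6023/18 = 0.4779

0.4779


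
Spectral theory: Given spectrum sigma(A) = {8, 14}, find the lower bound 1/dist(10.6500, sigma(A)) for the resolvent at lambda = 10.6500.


dist(10.6500, {8, 14}) = min(|10.6500 - 8|, |10.6500 - 14|)
= min(2.6500, 3.3500) = 2.6500
Resolvent bound = 1/2.6500 = 0.3774

0.3774


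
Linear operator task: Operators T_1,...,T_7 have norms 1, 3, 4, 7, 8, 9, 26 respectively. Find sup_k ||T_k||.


By the Uniform Boundedness Principle, the supremum of norms is finite.
sup_k ||T_k|| = max(1, 3, 4, 7, 8, 9, 26) = 26

26


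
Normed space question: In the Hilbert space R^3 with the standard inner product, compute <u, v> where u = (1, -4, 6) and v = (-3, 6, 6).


Computing the standard inner product <u, v> = sum u_i * v_i
= 1*-3 + -4*6 + 6*6
= -3 + -24 + 36
= 9

9


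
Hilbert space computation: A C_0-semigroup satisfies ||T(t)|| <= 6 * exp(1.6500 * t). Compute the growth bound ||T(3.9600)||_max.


||T(3.9600)|| <= 6 * exp(1.6500 * 3.9600)
= 6 * exp(6.5340)
= 6 * 688.1453
= 4128.8718

4128.8718


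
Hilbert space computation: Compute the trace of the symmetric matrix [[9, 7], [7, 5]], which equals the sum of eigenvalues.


For a self-adjoint (symmetric) matrix, the eigenvalues are real.
The sum of eigenvalues equals the trace of the matrix.
trace = 9 + 5 = 14

14


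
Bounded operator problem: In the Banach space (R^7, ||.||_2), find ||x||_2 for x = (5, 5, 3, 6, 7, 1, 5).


The l^2 norm = (sum |x_i|^2)^(1/2)
Sum of 2th powers = 25 + 25 + 9 + 36 + 49 + 1 + 25 = 170
||x||_2 = (170)^(1/2) = 13.0384

13.0384


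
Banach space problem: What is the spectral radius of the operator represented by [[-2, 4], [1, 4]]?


For a 2x2 matrix, eigenvalues satisfy lambda^2 - (trace)*lambda + det = 0
trace = -2 + 4 = 2
det = -2*4 - 4*1 = -12
discriminant = 2^2 - 4*(-12) = 52
spectral radius = max |eigenvalue| = 4.6056

4.6056


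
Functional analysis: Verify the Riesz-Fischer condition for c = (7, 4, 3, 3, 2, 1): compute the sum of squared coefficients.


sum |c_n|^2 = 7^2 + 4^2 + 3^2 + 3^2 + 2^2 + 1^2
= 49 + 16 + 9 + 9 + 4 + 1
= 88

88


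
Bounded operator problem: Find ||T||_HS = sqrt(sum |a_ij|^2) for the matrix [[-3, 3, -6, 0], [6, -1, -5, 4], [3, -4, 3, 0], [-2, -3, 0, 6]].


The Hilbert-Schmidt norm is sqrt(sum of squares of all entries).
Sum of squares = (-3)^2 + 3^2 + (-6)^2 + 0^2 + 6^2 + (-1)^2 + (-5)^2 + 4^2 + 3^2 + (-4)^2 + 3^2 + 0^2 + (-2)^2 + (-3)^2 + 0^2 + 6^2
= 9 + 9 + 36 + 0 + 36 + 1 + 25 + 16 + 9 + 16 + 9 + 0 + 4 + 9 + 0 + 36 = 215
||T||_HS = sqrt(215) = 14.6629

14.6629


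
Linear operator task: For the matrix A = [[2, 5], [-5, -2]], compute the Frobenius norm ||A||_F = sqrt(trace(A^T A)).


||A||_F^2 = sum a_ij^2
= 2^2 + 5^2 + (-5)^2 + (-2)^2
= 4 + 25 + 25 + 4 = 58
||A||_F = sqrt(58) = 7.6158

7.6158


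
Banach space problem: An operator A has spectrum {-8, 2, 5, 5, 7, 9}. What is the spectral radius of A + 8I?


Spectrum of A + 8I = {0, 10, 13, 13, 15, 17}
Spectral radius = max |lambda| over the shifted spectrum
= max(0, 10, 13, 13, 15, 17) = 17

17


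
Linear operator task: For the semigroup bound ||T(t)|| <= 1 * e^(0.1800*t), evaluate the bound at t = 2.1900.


||T(2.1900)|| <= 1 * exp(0.1800 * 2.1900)
= 1 * exp(0.3942)
= 1 * 1.4832
= 1.4832

1.4832


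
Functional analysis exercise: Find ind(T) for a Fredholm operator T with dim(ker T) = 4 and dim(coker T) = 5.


The Fredholm index is defined as ind(T) = dim(ker T) - dim(coker T)
= 4 - 5
= -1

-1


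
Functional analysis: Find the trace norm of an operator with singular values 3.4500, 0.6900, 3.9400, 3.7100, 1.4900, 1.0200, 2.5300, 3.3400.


The nuclear norm is the sum of all singular values.
||T||_1 = 3.4500 + 0.6900 + 3.9400 + 3.7100 + 1.4900 + 1.0200 + 2.5300 + 3.3400
= 20.1700

20.1700


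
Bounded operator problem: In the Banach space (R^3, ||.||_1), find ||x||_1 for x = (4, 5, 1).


The l^1 norm equals the sum of absolute values of all components.
||x||_1 = 4 + 5 + 1
= 10

10.0000


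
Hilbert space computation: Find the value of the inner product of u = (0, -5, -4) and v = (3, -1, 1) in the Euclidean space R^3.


Computing the standard inner product <u, v> = sum u_i * v_i
= 0*3 + -5*-1 + -4*1
= 0 + 5 + -4
= 1

1


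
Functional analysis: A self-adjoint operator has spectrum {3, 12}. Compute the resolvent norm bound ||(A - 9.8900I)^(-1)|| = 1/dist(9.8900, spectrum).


dist(9.8900, {3, 12}) = min(|9.8900 - 3|, |9.8900 - 12|)
= min(6.8900, 2.1100) = 2.1100
Resolvent bound = 1/2.1100 = 0.4739

0.4739


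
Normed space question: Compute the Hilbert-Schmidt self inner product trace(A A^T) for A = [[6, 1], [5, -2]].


trace(A * A^T) = sum of squares of all entries
= 6^2 + 1^2 + 5^2 + (-2)^2
= 36 + 1 + 25 + 4
= 66

66


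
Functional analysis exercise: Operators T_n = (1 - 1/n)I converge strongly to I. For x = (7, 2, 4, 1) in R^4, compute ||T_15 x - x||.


T_15 x - x = (1 - 1/15)x - x = -x/15
||x|| = sqrt(70) = 8.3666
||T_15 x - x|| = ||x||/15 = 8.3666/15 = 0.5578

0.5578


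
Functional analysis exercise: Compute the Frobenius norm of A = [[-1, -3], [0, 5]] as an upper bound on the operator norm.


||A||_F^2 = sum a_ij^2
= (-1)^2 + (-3)^2 + 0^2 + 5^2
= 1 + 9 + 0 + 25 = 35
||A||_F = sqrt(35) = 5.9161

5.9161


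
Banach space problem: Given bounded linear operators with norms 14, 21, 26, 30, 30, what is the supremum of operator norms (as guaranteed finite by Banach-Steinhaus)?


By the Uniform Boundedness Principle, the supremum of norms is finite.
sup_k ||T_k|| = max(14, 21, 26, 30, 30) = 30

30


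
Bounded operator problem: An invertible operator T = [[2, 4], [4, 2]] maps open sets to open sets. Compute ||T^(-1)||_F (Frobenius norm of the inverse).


det(T) = 2*2 - 4*4 = -12
T^(-1) = (1/-12) * [[2, -4], [-4, 2]] = [[-0.1667, 0.3333], [0.3333, -0.1667]]
||T^(-1)||_F^2 = (-0.1667)^2 + 0.3333^2 + 0.3333^2 + (-0.1667)^2 = 0.2778
||T^(-1)||_F = sqrt(0.2778) = 0.5270

0.5270


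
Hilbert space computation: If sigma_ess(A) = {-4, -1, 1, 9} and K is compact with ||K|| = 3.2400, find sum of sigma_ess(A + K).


By Weyl's theorem, the essential spectrum is invariant under compact perturbations.
sigma_ess(A + K) = sigma_ess(A) = {-4, -1, 1, 9}
Sum = -4 + -1 + 1 + 9 = 5

5


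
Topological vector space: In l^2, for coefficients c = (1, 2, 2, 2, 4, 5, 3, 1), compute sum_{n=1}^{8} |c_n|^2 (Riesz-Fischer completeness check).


sum |c_n|^2 = 1^2 + 2^2 + 2^2 + 2^2 + 4^2 + 5^2 + 3^2 + 1^2
= 1 + 4 + 4 + 4 + 16 + 25 + 9 + 1
= 64

64


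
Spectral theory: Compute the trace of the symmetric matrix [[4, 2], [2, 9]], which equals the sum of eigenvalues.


For a self-adjoint (symmetric) matrix, the eigenvalues are real.
The sum of eigenvalues equals the trace of the matrix.
trace = 4 + 9 = 13

13


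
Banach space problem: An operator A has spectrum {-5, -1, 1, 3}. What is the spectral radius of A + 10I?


Spectrum of A + 10I = {5, 9, 11, 13}
Spectral radius = max |lambda| over the shifted spectrum
= max(5, 9, 11, 13) = 13

13


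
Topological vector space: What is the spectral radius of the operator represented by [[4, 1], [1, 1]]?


For a 2x2 matrix, eigenvalues satisfy lambda^2 - (trace)*lambda + det = 0
trace = 4 + 1 = 5
det = 4*1 - 1*1 = 3
discriminant = 5^2 - 4*(3) = 13
spectral radius = max |eigenvalue| = 4.3028

4.3028


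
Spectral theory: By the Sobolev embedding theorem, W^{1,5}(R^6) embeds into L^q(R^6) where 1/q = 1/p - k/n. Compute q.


Using the Sobolev embedding formula: 1/q = 1/p - k/n
1/q = 1/5 - 1/6 = 1/30
q = 1/(1/30) = 30

30.0000


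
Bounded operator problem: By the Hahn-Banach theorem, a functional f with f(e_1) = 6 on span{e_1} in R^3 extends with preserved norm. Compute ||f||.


The norm of f is given by ||f|| = sup_{||x||=1} |f(x)|.
On span{e_1}, ||e_1|| = 1, so ||f|| = |f(e_1)| / ||e_1||
= |6| / 1 = 6.0000

6.0000


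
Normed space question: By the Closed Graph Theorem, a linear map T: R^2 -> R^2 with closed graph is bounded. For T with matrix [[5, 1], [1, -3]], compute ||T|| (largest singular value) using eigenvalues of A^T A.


A^T A = [[26, 2], [2, 10]]
trace(A^T A) = 36, det(A^T A) = 256
discriminant = 36^2 - 4*256 = 272
Largest eigenvalue of A^T A = (trace + sqrt(disc))/2 = 26.2462
||T|| = sqrt(26.2462) = 5.1231

5.1231


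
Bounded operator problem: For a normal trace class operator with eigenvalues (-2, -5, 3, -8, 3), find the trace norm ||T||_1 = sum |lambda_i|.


For a normal operator, singular values equal |eigenvalues|.
Trace norm = sum |lambda_i| = 2 + 5 + 3 + 8 + 3
= 21

21


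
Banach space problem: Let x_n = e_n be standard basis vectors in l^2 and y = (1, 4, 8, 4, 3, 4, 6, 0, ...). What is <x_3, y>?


x_3 = e_3 is the standard basis vector with 1 in position 3.
<x_3, y> = y_3 = 8
As n -> infinity, <x_n, y> -> 0, confirming weak convergence of (x_n) to 0.

8


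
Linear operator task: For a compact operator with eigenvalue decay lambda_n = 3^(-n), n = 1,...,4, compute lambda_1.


The eigenvalue formula gives lambda_1 = 1/3^1
= 1/3
= 0.3333

0.3333


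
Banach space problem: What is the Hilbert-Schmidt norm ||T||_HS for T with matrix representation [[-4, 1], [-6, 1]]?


The Hilbert-Schmidt norm is sqrt(sum of squares of all entries).
Sum of squares = (-4)^2 + 1^2 + (-6)^2 + 1^2
= 16 + 1 + 36 + 1 = 54
||T||_HS = sqrt(54) = 7.3485

7.3485


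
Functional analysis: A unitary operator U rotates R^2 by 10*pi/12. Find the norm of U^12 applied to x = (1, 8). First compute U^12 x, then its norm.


U is a rotation by theta = 10*pi/12
U^12 = rotation by 12*theta = 120*pi/12 = 0*pi/12 (mod 2*pi)
cos(0*pi/12) = 1.0000, sin(0*pi/12) = 0.0000
U^12 x = (1.0000 * 1 - 0.0000 * 8, 0.0000 * 1 + 1.0000 * 8)
= (1.0000, 8.0000)
||U^12 x|| = sqrt(1.0000^2 + 8.0000^2) = sqrt(65.0000) = 8.0623

8.0623


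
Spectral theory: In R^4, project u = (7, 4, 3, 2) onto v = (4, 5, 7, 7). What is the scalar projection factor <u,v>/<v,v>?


Computing <u,v> = 7*4 + 4*5 + 3*7 + 2*7 = 83
Computing <v,v> = 4^2 + 5^2 + 7^2 + 7^2 = 139
Projection coefficient = 83/139 = 0.5971

0.5971


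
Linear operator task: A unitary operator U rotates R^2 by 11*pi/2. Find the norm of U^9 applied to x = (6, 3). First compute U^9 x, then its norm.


U is a rotation by theta = 11*pi/2
U^9 = rotation by 9*theta = 99*pi/2 = 3*pi/2 (mod 2*pi)
cos(3*pi/2) = 0.0000, sin(3*pi/2) = -1.0000
U^9 x = (0.0000 * 6 - -1.0000 * 3, -1.0000 * 6 + 0.0000 * 3)
= (3.0000, -6.0000)
||U^9 x|| = sqrt(3.0000^2 + (-6.0000)^2) = sqrt(45.0000) = 6.7082

6.7082


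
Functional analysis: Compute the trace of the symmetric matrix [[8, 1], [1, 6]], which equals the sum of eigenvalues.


For a self-adjoint (symmetric) matrix, the eigenvalues are real.
The sum of eigenvalues equals the trace of the matrix.
trace = 8 + 6 = 14

14


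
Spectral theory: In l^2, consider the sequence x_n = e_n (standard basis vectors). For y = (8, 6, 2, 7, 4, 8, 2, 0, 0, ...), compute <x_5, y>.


x_5 = e_5 is the standard basis vector with 1 in position 5.
<x_5, y> = y_5 = 4
As n -> infinity, <x_n, y> -> 0, confirming weak convergence of (x_n) to 0.

4


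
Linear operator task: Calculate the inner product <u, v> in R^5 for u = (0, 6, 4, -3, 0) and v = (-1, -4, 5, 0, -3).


Computing the standard inner product <u, v> = sum u_i * v_i
= 0*-1 + 6*-4 + 4*5 + -3*0 + 0*-3
= 0 + -24 + 20 + 0 + 0
= -4

-4


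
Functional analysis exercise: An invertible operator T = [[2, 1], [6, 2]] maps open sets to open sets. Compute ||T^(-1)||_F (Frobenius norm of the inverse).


det(T) = 2*2 - 1*6 = -2
T^(-1) = (1/-2) * [[2, -1], [-6, 2]] = [[-1.0000, 0.5000], [3.0000, -1.0000]]
||T^(-1)||_F^2 = (-1.0000)^2 + 0.5000^2 + 3.0000^2 + (-1.0000)^2 = 11.2500
||T^(-1)||_F = sqrt(11.2500) = 3.3541

3.3541


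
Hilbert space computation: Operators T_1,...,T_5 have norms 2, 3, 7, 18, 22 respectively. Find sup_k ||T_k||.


By the Uniform Boundedness Principle, the supremum of norms is finite.
sup_k ||T_k|| = max(2, 3, 7, 18, 22) = 22

22


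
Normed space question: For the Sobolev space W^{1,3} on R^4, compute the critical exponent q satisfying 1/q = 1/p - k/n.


Using the Sobolev embedding formula: 1/q = 1/p - k/n
1/q = 1/3 - 1/4 = 1/12
q = 1/(1/12) = 12

12.0000


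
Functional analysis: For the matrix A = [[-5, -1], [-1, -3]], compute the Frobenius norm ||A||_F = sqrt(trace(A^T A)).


||A||_F^2 = sum a_ij^2
= (-5)^2 + (-1)^2 + (-1)^2 + (-3)^2
= 25 + 1 + 1 + 9 = 36
||A||_F = sqrt(36) = 6.0000

6.0000


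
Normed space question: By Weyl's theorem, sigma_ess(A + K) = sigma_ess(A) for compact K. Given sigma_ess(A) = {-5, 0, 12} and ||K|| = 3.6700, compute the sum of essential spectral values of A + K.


By Weyl's theorem, the essential spectrum is invariant under compact perturbations.
sigma_ess(A + K) = sigma_ess(A) = {-5, 0, 12}
Sum = -5 + 0 + 12 = 7

7


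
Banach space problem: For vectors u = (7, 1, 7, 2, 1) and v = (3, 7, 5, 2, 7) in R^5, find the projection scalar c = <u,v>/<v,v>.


Computing <u,v> = 7*3 + 1*7 + 7*5 + 2*2 + 1*7 = 74
Computing <v,v> = 3^2 + 7^2 + 5^2 + 2^2 + 7^2 = 136
Projection coefficient = 74/136 = 0.5441

0.5441


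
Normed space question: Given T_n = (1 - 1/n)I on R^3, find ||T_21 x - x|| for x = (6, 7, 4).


T_21 x - x = (1 - 1/21)x - x = -x/21
||x|| = sqrt(101) = 10.0499
||T_21 x - x|| = ||x||/21 = 10.0499/21 = 0.4786

0.4786


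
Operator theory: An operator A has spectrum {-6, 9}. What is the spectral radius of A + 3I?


Spectrum of A + 3I = {-3, 12}
Spectral radius = max |lambda| over the shifted spectrum
= max(3, 12) = 12

12


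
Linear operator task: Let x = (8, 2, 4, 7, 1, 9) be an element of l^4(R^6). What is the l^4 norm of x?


The l^4 norm = (sum |x_i|^4)^(1/4)
Sum of 4th powers = 4096 + 16 + 256 + 2401 + 1 + 6561 = 13331
||x||_4 = (13331)^(1/4) = 10.7452

10.7452


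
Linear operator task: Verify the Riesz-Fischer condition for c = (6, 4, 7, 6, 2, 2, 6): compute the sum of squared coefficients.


sum |c_n|^2 = 6^2 + 4^2 + 7^2 + 6^2 + 2^2 + 2^2 + 6^2
= 36 + 16 + 49 + 36 + 4 + 4 + 36
= 181

181


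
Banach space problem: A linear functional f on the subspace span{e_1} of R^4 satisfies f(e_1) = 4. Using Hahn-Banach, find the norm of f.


The norm of f is given by ||f|| = sup_{||x||=1} |f(x)|.
On span{e_1}, ||e_1|| = 1, so ||f|| = |f(e_1)| / ||e_1||
= |4| / 1 = 4.0000

4.0000


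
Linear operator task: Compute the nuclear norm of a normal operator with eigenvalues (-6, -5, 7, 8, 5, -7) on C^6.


For a normal operator, singular values equal |eigenvalues|.
Trace norm = sum |lambda_i| = 6 + 5 + 7 + 8 + 5 + 7
= 38

38


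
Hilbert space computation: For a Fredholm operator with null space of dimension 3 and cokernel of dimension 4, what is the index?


The Fredholm index is defined as ind(T) = dim(ker T) - dim(coker T)
= 3 - 4
= -1

-1


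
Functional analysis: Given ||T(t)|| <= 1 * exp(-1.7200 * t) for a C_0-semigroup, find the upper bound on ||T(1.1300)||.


||T(1.1300)|| <= 1 * exp(-1.7200 * 1.1300)
= 1 * exp(-1.9436)
= 1 * 0.1432
= 0.1432

0.1432


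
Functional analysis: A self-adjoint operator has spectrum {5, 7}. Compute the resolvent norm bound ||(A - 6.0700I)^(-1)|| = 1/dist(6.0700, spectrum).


dist(6.0700, {5, 7}) = min(|6.0700 - 5|, |6.0700 - 7|)
= min(1.0700, 0.9300) = 0.9300
Resolvent bound = 1/0.9300 = 1.0753

1.0753


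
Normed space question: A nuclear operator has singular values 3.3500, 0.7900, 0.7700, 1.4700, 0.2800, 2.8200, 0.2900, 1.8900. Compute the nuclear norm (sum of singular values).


The nuclear norm is the sum of all singular values.
||T||_1 = 3.3500 + 0.7900 + 0.7700 + 1.4700 + 0.2800 + 2.8200 + 0.2900 + 1.8900
= 11.6600

11.6600


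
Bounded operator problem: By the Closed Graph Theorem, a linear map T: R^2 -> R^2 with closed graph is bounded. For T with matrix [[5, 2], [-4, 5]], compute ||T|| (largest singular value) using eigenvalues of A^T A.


A^T A = [[41, -10], [-10, 29]]
trace(A^T A) = 70, det(A^T A) = 1089
discriminant = 70^2 - 4*1089 = 544
Largest eigenvalue of A^T A = (trace + sqrt(disc))/2 = 46.6619
||T|| = sqrt(46.6619) = 6.8310

6.8310


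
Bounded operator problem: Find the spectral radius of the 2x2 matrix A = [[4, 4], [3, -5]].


For a 2x2 matrix, eigenvalues satisfy lambda^2 - (trace)*lambda + det = 0
trace = 4 + -5 = -1
det = 4*-5 - 4*3 = -32
discriminant = (-1)^2 - 4*(-32) = 129
spectral radius = max |eigenvalue| = 6.1789

6.1789
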